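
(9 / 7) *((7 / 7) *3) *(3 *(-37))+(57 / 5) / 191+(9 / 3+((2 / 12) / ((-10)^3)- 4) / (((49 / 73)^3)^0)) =-3442106537 / 8022000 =-429.08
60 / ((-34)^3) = -15 / 9826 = -0.00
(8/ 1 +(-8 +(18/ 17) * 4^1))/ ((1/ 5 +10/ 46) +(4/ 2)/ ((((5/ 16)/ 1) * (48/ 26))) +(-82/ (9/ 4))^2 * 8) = 33534/ 84161441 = 0.00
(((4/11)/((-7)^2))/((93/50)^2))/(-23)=-10000/107221653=-0.00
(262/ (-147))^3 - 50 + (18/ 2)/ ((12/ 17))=-545240839/ 12706092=-42.91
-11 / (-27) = 11 / 27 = 0.41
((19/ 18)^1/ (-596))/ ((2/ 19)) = -361/ 21456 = -0.02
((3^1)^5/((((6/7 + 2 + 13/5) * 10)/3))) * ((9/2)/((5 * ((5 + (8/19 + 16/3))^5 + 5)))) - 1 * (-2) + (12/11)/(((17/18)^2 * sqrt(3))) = 1296 * sqrt(3)/3179 + 94478052555782537/47237052427098280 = 2.71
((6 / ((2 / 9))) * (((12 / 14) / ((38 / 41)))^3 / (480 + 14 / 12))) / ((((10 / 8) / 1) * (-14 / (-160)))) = 19293469056 / 47544441133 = 0.41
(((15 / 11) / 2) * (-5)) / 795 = -0.00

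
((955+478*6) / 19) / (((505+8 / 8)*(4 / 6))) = 11469 / 19228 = 0.60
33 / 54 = 0.61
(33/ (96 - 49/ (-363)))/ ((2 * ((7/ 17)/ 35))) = 1018215/ 69794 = 14.59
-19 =-19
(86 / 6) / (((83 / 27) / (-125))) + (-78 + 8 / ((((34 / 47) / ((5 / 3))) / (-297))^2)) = 89833345989 / 23987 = 3745084.67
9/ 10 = 0.90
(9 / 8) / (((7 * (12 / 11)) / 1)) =33 / 224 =0.15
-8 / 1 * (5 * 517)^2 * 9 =-481120200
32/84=8/21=0.38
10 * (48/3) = 160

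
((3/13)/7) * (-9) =-0.30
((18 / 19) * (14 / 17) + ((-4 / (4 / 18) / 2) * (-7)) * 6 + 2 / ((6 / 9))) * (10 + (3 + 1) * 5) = 3699450 / 323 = 11453.41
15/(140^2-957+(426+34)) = 15/19103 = 0.00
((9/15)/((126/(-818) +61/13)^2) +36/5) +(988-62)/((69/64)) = 866.13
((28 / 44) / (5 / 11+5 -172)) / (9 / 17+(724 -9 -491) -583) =119 / 11164208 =0.00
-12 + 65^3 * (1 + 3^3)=7689488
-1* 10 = -10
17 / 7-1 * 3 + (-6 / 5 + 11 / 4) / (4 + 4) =-0.38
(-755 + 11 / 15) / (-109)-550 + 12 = -868316 / 1635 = -531.08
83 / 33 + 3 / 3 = 116 / 33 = 3.52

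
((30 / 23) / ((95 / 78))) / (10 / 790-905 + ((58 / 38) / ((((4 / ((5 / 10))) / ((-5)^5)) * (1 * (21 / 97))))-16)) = -6211296 / 21314166953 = -0.00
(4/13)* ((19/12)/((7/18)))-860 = -78146/91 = -858.75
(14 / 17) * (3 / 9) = 14 / 51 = 0.27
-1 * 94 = -94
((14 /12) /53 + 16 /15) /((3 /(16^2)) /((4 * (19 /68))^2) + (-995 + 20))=-0.00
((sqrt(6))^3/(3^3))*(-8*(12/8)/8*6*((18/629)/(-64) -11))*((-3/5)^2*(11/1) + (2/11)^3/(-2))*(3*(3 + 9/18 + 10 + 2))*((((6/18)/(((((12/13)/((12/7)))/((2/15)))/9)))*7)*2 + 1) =154544055111873*sqrt(6)/3348796000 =113041.84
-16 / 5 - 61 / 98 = -1873 / 490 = -3.82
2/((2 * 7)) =1/7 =0.14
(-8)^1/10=-4/5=-0.80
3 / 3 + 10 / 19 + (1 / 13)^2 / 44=215663 / 141284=1.53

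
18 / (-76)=-9 / 38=-0.24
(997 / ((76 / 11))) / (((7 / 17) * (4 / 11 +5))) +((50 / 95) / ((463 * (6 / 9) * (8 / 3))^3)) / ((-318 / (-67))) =11047099083695586601 / 169076186282708992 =65.34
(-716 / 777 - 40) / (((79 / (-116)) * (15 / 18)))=7376672 / 102305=72.10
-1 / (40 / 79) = -79 / 40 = -1.98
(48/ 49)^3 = 0.94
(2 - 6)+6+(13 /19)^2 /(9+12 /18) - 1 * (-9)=115666 /10469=11.05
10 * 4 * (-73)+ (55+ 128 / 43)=-123067 / 43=-2862.02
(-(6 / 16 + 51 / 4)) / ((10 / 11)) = -231 / 16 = -14.44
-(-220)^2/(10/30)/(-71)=145200/71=2045.07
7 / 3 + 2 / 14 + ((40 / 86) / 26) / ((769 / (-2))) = 22352872 / 9027291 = 2.48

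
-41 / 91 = -0.45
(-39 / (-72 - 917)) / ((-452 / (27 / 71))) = -1053 / 31738988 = -0.00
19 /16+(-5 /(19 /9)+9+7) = 4505 /304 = 14.82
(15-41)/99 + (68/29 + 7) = 26075/2871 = 9.08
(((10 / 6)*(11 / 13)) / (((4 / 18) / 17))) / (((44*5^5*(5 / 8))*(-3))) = -17 / 40625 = -0.00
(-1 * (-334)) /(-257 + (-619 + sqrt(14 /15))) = -2194380 /5755313 -167 * sqrt(210) /5755313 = -0.38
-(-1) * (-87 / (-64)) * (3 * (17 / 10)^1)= 4437 / 640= 6.93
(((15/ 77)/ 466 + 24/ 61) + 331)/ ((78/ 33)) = 725355545/ 5173532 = 140.21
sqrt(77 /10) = sqrt(770) /10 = 2.77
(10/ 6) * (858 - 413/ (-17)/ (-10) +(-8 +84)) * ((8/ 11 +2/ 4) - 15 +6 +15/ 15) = -715051/ 68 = -10515.46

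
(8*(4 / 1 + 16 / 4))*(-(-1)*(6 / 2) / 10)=19.20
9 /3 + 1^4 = 4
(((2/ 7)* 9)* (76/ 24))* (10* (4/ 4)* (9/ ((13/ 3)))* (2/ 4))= 7695/ 91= 84.56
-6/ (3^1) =-2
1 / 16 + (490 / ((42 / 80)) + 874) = 86755 / 48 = 1807.40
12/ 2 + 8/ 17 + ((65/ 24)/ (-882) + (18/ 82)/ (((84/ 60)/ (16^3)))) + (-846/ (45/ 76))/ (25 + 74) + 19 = 530108528209/ 811475280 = 653.27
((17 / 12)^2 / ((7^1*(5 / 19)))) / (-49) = -5491 / 246960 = -0.02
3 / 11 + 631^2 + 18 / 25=109494548 / 275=398161.99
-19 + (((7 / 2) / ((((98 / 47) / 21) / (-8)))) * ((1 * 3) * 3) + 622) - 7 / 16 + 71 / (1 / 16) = -12791 / 16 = -799.44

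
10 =10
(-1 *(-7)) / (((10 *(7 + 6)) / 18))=63 / 65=0.97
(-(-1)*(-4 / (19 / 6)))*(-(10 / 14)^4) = 15000 / 45619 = 0.33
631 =631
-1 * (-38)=38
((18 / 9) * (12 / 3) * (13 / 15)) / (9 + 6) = 104 / 225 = 0.46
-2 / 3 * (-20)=40 / 3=13.33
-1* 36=-36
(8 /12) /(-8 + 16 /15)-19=-993 /52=-19.10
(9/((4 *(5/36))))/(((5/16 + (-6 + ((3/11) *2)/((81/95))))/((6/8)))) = -288684/119935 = -2.41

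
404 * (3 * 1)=1212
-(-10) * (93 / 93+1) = 20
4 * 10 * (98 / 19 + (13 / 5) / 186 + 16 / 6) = 313.54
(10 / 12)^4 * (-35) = -21875 / 1296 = -16.88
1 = 1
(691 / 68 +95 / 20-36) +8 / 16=-350 / 17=-20.59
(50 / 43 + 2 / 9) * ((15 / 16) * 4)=670 / 129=5.19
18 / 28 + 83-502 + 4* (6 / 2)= -5689 / 14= -406.36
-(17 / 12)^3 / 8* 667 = -3276971 / 13824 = -237.05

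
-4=-4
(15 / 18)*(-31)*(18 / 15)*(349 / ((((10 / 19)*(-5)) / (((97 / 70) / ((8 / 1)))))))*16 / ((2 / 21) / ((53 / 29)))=3170367303 / 14500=218646.02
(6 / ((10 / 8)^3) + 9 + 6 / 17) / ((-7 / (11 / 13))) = -22341 / 14875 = -1.50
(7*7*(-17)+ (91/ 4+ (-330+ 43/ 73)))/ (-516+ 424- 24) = 332781/ 33872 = 9.82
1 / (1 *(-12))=-0.08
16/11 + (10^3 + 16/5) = 55256/55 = 1004.65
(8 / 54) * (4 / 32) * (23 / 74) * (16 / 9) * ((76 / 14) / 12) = 874 / 188811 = 0.00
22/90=11/45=0.24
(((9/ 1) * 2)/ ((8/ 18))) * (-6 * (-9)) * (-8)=-17496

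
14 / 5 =2.80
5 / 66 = 0.08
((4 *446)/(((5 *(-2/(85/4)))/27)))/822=-34119/274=-124.52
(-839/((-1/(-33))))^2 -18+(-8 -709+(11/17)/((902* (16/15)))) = 17097560195151/22304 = 766569234.00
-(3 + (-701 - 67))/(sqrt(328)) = 765 * sqrt(82)/164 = 42.24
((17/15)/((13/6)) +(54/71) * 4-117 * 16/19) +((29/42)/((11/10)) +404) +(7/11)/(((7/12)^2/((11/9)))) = 6318669871/20255235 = 311.95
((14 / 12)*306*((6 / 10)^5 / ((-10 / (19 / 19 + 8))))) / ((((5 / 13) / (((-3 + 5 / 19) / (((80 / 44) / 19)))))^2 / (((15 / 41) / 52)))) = -622663890849 / 640625000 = -971.96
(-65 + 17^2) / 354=0.63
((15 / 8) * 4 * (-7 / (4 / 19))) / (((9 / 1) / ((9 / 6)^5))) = -53865 / 256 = -210.41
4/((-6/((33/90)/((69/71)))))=-0.25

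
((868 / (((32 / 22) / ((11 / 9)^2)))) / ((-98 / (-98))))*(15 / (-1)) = -1444135 / 108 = -13371.62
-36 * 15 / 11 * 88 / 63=-480 / 7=-68.57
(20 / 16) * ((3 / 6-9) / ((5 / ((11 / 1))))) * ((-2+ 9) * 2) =-1309 / 4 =-327.25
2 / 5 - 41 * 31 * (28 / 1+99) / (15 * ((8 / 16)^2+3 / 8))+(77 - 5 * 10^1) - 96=-1296481 / 75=-17286.41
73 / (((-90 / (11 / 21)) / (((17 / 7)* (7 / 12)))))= -13651 / 22680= -0.60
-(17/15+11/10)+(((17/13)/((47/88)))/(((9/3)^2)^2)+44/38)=-9828421/9403290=-1.05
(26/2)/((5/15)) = 39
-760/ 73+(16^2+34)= 20410/ 73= 279.59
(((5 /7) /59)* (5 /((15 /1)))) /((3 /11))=55 /3717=0.01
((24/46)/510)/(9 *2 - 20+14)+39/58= 114382/170085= 0.67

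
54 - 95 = -41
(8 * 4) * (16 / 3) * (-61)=-31232 / 3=-10410.67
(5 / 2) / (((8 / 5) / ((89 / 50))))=89 / 32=2.78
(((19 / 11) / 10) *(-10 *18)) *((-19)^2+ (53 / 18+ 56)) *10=-1436210 / 11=-130564.55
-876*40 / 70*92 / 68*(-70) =805920 / 17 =47407.06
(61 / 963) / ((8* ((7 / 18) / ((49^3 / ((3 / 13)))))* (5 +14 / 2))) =13327951 / 15408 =865.00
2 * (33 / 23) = 66 / 23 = 2.87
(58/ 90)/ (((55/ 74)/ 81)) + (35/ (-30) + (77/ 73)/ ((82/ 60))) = 344890787/ 4938450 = 69.84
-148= -148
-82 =-82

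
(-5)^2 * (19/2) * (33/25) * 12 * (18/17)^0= 3762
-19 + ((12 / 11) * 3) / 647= -18.99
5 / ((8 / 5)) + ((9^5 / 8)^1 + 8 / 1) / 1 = 29569 / 4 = 7392.25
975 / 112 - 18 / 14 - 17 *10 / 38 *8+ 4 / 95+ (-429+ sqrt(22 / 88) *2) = -4855327 / 10640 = -456.33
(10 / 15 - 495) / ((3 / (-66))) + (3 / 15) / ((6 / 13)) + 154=330893 / 30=11029.77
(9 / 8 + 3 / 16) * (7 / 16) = 147 / 256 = 0.57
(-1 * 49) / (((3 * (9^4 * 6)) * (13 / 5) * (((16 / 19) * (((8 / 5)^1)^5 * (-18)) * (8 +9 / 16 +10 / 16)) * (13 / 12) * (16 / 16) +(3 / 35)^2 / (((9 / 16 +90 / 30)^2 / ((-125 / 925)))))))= 501096203125 / 4967515178144303616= 0.00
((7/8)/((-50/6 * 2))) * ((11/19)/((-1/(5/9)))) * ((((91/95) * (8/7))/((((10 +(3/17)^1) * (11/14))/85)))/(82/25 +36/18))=0.04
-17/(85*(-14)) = 1/70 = 0.01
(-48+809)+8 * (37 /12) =2357 /3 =785.67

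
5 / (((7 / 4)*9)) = 20 / 63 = 0.32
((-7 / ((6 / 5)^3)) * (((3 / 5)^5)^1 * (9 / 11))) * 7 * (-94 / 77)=26649 / 12100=2.20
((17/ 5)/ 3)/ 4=17/ 60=0.28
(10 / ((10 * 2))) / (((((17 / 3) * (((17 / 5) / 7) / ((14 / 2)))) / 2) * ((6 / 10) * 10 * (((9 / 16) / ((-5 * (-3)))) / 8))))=78400 / 867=90.43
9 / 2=4.50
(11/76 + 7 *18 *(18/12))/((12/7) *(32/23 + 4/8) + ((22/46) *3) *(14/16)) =4628750/110067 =42.05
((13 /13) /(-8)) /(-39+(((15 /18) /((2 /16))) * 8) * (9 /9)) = -3 /344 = -0.01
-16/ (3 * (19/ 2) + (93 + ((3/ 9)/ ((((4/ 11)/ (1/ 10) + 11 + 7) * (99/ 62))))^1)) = -102816/ 780821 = -0.13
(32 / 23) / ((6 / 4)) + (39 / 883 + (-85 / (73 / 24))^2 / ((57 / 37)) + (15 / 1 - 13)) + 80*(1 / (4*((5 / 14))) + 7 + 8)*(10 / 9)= 35263697706361 / 18506759031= 1905.45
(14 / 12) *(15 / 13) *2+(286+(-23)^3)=-154418 / 13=-11878.31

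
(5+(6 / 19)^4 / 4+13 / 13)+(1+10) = 2215781 / 130321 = 17.00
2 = 2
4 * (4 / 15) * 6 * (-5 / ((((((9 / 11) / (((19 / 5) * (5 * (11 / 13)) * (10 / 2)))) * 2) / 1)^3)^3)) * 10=-17520673024730574132863648249013671875 / 32867202661502827176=-533074664283871094.75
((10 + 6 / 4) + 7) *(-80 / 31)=-1480 / 31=-47.74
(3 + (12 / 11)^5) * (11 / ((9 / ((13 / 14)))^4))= 6968741195 / 1230075210672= 0.01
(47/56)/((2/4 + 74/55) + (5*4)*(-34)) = -2585/2088716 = -0.00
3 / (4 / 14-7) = -21 / 47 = -0.45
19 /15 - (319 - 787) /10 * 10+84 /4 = 7354 /15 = 490.27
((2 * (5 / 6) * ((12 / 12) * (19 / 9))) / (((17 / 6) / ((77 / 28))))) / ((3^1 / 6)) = 1045 / 153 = 6.83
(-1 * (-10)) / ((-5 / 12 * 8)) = -3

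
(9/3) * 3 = 9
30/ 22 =1.36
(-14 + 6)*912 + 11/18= -131317/18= -7295.39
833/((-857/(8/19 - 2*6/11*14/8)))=259063/179113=1.45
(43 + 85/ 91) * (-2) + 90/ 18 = -7541/ 91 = -82.87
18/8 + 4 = 25/4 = 6.25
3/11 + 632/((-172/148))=-257095/473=-543.54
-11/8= -1.38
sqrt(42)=6.48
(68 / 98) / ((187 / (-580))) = -1160 / 539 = -2.15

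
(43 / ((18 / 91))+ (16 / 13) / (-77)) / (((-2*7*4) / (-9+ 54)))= -19583125 / 112112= -174.67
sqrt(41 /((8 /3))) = sqrt(246) /4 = 3.92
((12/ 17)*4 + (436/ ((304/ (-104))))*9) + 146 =-385532/ 323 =-1193.60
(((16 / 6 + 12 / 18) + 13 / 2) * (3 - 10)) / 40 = -413 / 240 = -1.72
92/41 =2.24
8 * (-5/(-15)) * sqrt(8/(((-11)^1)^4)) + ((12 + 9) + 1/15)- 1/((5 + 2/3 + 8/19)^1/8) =16 * sqrt(2)/363 + 102812/5205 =19.81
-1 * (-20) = 20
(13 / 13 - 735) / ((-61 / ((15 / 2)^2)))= 82575 / 122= 676.84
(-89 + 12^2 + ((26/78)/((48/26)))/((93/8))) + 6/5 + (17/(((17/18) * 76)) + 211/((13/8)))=385151713/2067390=186.30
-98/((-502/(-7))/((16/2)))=-2744/251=-10.93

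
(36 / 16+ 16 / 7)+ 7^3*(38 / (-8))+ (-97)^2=54490 / 7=7784.29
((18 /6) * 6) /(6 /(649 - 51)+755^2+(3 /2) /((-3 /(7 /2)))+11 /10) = 107640 /3408745673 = 0.00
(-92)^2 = 8464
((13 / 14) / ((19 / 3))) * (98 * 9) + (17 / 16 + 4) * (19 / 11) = 461673 / 3344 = 138.06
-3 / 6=-0.50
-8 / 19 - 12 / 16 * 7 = -431 / 76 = -5.67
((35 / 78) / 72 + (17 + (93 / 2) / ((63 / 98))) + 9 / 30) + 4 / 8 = 2531119 / 28080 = 90.14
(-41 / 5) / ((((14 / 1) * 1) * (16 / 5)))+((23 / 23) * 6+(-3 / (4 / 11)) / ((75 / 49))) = 0.43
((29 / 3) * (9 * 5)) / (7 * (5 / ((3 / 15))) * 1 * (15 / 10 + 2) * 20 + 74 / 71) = 30885 / 869824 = 0.04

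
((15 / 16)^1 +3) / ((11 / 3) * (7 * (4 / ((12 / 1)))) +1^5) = 567 / 1376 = 0.41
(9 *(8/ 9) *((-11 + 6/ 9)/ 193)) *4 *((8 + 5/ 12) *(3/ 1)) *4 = -100192/ 579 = -173.04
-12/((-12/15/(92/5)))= 276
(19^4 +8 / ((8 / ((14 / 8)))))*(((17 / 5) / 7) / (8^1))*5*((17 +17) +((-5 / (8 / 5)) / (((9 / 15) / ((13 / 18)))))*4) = 18140405509 / 24192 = 749851.42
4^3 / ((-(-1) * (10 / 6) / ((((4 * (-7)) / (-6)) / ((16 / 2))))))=112 / 5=22.40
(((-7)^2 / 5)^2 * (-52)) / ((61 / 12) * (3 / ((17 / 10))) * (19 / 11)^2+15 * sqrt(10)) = -67.31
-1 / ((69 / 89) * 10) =-89 / 690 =-0.13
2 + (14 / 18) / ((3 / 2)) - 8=-148 / 27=-5.48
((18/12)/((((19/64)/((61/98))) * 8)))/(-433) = -366/403123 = -0.00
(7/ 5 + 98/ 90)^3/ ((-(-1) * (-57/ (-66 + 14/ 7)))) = 89915392/ 5194125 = 17.31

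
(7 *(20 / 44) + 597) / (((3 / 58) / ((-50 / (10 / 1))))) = -1914580 / 33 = -58017.58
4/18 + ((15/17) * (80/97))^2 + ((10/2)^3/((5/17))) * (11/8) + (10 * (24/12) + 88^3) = 133538745977515/195782472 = 682077.13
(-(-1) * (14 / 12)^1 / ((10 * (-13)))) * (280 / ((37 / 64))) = -6272 / 1443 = -4.35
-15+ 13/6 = -12.83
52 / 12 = 13 / 3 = 4.33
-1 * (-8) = 8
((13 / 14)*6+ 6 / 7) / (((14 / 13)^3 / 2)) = 98865 / 9604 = 10.29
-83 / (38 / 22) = -48.05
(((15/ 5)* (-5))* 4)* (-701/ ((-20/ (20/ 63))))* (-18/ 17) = 84120/ 119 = 706.89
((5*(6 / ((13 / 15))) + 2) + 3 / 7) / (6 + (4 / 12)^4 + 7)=273051 / 95914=2.85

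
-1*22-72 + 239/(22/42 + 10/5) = 37/53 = 0.70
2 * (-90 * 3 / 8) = -135 / 2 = -67.50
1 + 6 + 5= 12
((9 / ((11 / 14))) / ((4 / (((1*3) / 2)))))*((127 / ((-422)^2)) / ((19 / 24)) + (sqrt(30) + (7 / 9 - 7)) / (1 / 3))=-1492093827 / 18609778 + 567*sqrt(30) / 44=-9.60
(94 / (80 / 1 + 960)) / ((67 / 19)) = 893 / 34840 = 0.03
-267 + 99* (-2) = -465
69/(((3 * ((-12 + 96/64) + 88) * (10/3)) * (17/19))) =1311/13175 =0.10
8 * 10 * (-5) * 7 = -2800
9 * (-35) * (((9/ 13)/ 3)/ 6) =-315/ 26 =-12.12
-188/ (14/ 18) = -1692/ 7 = -241.71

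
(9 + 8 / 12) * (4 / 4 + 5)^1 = 58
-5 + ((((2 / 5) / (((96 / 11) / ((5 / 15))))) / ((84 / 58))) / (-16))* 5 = -484159 / 96768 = -5.00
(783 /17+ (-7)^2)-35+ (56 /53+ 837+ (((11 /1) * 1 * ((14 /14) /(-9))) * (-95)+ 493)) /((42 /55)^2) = 36357724063 /14304276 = 2541.74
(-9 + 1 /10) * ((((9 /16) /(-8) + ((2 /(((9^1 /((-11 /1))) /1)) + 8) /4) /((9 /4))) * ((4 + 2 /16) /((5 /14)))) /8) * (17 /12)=-9.96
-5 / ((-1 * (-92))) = -5 / 92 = -0.05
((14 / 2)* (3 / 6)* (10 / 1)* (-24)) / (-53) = 840 / 53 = 15.85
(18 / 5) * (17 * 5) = 306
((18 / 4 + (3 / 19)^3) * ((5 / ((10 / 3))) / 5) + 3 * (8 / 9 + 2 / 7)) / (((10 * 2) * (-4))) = -561751 / 9218496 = -0.06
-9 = -9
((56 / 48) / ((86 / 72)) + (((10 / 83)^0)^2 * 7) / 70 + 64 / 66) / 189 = 29039 / 2681910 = 0.01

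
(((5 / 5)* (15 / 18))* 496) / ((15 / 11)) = 2728 / 9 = 303.11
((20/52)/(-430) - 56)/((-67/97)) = 6073073/74906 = 81.08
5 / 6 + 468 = 2813 / 6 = 468.83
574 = 574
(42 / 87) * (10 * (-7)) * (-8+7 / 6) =20090 / 87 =230.92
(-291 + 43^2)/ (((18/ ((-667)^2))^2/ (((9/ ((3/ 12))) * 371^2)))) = 42444225013383257638/ 9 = 4716025001487028626.44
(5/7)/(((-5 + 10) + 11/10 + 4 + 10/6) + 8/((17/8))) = 2550/55447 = 0.05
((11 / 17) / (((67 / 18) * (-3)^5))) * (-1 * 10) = 0.01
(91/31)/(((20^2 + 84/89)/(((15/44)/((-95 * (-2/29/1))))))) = 704613/1849573088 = 0.00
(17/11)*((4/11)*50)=3400/121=28.10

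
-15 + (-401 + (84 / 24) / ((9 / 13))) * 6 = -2390.67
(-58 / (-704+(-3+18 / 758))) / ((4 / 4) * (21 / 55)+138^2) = 604505 / 140327765652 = 0.00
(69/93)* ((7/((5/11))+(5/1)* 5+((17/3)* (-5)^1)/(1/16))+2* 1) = -141772/465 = -304.89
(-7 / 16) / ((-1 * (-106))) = -7 / 1696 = -0.00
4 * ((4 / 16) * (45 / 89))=45 / 89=0.51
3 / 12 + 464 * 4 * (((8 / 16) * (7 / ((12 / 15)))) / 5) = 6497 / 4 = 1624.25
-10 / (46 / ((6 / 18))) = -5 / 69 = -0.07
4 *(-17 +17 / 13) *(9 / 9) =-816 / 13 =-62.77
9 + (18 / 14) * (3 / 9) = 66 / 7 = 9.43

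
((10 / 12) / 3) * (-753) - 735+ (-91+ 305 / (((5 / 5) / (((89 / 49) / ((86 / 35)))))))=-731168 / 903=-809.71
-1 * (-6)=6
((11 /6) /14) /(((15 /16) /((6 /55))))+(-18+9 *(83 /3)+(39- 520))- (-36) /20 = -130297 /525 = -248.18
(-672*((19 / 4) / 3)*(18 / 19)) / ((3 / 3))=-1008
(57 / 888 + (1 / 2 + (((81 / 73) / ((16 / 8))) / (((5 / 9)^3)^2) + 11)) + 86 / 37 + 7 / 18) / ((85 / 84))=705053329729 / 21523593750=32.76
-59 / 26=-2.27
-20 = -20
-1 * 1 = -1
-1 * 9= -9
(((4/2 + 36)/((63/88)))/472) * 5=0.56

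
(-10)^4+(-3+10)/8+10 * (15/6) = 10025.88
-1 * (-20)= 20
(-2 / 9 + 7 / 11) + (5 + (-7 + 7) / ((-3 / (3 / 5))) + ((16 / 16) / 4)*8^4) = 1029.41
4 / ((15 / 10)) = 8 / 3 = 2.67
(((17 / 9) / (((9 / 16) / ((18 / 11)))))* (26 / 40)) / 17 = 104 / 495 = 0.21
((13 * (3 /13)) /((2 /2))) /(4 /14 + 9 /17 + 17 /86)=2.96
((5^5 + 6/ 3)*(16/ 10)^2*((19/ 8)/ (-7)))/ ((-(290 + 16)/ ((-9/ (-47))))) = 237652/ 139825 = 1.70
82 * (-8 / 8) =-82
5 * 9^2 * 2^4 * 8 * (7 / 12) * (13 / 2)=196560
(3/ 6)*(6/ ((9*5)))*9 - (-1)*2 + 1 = 18/ 5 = 3.60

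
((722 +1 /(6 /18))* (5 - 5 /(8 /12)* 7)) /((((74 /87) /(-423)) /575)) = 1457434603125 /148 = 9847531102.20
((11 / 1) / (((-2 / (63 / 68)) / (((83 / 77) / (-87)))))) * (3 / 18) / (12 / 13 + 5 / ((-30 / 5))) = 3237 / 27608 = 0.12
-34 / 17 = -2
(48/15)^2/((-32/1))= -8/25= -0.32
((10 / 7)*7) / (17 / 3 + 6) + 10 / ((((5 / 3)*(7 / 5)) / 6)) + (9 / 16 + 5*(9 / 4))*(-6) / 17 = 21327 / 952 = 22.40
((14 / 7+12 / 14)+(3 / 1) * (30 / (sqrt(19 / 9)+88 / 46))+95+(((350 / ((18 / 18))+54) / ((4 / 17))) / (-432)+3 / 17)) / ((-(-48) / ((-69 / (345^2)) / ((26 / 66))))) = -855706377427 / 135996388819200+2277 * sqrt(19) / 3833960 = -0.00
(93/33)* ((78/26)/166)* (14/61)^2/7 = 1302/3397273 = 0.00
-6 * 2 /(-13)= 12 /13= 0.92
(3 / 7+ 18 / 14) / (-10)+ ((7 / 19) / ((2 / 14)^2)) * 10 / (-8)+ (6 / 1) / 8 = -29243 / 1330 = -21.99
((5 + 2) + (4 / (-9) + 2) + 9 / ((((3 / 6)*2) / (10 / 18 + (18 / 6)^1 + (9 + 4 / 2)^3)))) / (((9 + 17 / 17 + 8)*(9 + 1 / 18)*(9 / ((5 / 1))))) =540880 / 13203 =40.97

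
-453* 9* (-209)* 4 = 3408372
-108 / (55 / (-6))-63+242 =10493 / 55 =190.78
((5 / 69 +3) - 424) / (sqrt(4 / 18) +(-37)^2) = -119283708 / 387951281 +29044*sqrt(2) / 387951281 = -0.31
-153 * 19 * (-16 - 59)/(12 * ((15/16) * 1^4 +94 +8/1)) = 32300/183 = 176.50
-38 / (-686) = 19 / 343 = 0.06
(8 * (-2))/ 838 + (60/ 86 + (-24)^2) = 576.68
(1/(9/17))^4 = 83521/6561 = 12.73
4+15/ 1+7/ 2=45/ 2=22.50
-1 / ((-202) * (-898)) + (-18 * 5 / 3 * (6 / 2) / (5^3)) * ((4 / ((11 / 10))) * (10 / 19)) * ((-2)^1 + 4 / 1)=-104484305 / 37911764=-2.76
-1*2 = -2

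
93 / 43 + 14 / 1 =695 / 43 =16.16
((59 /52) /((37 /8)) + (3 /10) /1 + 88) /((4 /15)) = 1277709 /3848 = 332.04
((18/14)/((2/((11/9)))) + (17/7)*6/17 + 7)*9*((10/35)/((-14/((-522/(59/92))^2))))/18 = -69765713424/1193983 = -58431.08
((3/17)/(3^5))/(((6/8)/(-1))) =-4/4131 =-0.00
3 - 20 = -17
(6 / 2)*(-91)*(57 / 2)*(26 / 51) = -67431 / 17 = -3966.53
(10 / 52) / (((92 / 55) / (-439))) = -120725 / 2392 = -50.47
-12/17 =-0.71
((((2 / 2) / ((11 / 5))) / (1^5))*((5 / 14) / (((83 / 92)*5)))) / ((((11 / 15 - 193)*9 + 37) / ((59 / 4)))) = -33925 / 108225194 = -0.00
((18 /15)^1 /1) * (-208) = -1248 /5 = -249.60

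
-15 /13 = -1.15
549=549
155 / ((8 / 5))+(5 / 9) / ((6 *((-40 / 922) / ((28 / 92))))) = 59756 / 621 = 96.23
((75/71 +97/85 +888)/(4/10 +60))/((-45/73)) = -196090483/8201565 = -23.91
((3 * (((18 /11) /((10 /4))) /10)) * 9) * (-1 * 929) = -451494 /275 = -1641.80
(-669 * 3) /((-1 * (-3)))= -669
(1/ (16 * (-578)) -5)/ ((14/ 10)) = -3.57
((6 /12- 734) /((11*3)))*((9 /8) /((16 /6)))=-13203 /1408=-9.38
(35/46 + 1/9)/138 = 361/57132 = 0.01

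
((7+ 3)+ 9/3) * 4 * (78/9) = 1352/3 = 450.67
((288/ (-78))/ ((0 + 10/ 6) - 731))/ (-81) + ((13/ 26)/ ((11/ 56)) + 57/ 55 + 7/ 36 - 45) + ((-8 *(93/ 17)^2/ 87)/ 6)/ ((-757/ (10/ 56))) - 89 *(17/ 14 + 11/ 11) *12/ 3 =-57632098655117123/ 69477329901980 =-829.51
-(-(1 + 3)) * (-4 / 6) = -2.67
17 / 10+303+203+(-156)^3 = -37959083 / 10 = -3795908.30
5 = 5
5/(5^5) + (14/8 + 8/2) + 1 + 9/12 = 9377/1250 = 7.50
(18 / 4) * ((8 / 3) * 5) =60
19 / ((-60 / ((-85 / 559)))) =323 / 6708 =0.05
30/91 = 0.33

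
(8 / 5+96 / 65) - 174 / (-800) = 17131 / 5200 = 3.29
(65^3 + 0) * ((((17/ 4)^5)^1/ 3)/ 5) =77985645725/ 3072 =25385952.38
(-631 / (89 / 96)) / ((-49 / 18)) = 250.03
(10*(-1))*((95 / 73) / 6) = -475 / 219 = -2.17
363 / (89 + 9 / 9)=121 / 30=4.03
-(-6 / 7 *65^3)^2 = -2715080062500 / 49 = -55409797193.88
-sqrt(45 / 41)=-3 * sqrt(205) / 41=-1.05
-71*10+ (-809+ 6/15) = -7593/5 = -1518.60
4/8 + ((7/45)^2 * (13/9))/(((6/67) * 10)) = 589429/1093500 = 0.54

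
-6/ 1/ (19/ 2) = -12/ 19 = -0.63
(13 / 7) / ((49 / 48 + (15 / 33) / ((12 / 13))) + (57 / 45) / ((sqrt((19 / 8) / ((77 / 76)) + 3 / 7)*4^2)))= 2787870800 / 2269401267 - 2390960*sqrt(1342) / 2269401267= 1.19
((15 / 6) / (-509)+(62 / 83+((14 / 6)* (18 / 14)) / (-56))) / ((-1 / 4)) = -1628887 / 591458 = -2.75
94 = 94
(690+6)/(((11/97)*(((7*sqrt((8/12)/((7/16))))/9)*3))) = 25317*sqrt(42)/77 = 2130.82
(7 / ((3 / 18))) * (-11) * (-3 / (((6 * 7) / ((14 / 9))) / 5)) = 770 / 3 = 256.67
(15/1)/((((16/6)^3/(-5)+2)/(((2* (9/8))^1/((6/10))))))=-30375/968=-31.38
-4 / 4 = -1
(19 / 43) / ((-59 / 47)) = -893 / 2537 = -0.35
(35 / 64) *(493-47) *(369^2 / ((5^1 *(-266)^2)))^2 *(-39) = -161240796458937 / 114432263680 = -1409.05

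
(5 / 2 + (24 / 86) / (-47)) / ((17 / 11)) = 1.61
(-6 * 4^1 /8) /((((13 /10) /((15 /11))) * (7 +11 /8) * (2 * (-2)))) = 900 /9581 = 0.09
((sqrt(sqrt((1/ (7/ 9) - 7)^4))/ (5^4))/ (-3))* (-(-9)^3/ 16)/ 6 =-81/ 3500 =-0.02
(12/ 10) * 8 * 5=48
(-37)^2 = 1369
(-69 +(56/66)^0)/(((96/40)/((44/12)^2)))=-10285/27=-380.93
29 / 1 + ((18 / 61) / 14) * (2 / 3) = 12389 / 427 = 29.01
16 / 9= 1.78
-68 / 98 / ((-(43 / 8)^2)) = 2176 / 90601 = 0.02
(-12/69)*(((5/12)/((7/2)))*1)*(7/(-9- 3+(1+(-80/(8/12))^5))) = 0.00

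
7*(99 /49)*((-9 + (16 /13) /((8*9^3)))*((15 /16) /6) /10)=-938201 /471744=-1.99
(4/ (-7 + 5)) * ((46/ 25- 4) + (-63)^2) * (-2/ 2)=198342/ 25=7933.68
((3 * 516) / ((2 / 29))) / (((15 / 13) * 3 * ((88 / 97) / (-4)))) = -1572467 / 55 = -28590.31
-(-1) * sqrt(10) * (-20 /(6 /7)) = -70 * sqrt(10) /3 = -73.79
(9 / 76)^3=729 / 438976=0.00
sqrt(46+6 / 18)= 6.81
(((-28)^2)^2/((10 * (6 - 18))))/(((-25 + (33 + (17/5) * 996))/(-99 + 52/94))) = 88875416/598263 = 148.56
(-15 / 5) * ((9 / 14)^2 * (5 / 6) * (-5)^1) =2025 / 392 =5.17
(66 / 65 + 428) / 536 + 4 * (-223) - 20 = -911.20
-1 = -1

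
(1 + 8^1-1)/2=4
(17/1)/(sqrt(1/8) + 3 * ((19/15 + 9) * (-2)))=-209440/758887 - 850 * sqrt(2)/758887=-0.28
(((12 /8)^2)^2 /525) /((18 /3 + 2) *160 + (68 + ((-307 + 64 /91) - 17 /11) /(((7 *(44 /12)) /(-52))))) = 22869 /4676036800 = 0.00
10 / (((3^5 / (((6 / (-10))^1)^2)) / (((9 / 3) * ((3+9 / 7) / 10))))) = 2 / 105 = 0.02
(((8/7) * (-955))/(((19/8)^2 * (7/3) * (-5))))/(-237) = -97792/1397431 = -0.07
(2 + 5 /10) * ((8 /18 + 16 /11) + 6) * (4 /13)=7820 /1287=6.08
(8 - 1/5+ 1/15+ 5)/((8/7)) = 1351/120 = 11.26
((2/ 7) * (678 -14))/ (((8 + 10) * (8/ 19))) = 1577/ 63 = 25.03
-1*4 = -4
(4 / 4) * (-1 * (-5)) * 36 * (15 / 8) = 675 / 2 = 337.50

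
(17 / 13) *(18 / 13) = 306 / 169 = 1.81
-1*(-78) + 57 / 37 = 2943 / 37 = 79.54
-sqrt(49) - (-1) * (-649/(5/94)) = -61041/5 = -12208.20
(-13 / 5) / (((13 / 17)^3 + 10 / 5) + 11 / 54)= -3448926 / 3516425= -0.98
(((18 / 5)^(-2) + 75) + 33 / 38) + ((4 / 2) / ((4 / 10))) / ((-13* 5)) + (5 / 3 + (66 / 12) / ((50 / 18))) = 159086311 / 2000700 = 79.52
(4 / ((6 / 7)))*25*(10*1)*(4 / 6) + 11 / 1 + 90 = 7909 / 9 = 878.78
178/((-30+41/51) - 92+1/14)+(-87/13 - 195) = -228410622/1124279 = -203.16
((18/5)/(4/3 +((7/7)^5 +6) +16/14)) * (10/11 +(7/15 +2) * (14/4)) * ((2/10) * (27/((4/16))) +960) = 973683396/273625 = 3558.46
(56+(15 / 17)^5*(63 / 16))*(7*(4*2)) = 9240227479 / 2839714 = 3253.93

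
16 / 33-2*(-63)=4174 / 33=126.48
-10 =-10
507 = 507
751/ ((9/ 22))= 1835.78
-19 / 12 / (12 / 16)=-19 / 9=-2.11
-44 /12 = -3.67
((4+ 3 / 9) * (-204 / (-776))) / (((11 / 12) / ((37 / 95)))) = 49062 / 101365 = 0.48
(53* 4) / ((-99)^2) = 212 / 9801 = 0.02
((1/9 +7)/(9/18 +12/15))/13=640/1521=0.42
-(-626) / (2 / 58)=18154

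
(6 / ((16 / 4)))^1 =3 / 2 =1.50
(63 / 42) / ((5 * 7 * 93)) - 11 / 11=-1.00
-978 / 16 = -489 / 8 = -61.12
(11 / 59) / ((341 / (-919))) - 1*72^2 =-9482455 / 1829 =-5184.50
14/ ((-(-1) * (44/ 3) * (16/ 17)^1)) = 357/ 352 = 1.01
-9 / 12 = -3 / 4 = -0.75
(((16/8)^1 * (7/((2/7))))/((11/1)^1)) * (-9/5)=-441/55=-8.02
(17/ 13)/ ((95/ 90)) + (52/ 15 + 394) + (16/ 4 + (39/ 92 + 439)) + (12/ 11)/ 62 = 97885496023/ 116233260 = 842.15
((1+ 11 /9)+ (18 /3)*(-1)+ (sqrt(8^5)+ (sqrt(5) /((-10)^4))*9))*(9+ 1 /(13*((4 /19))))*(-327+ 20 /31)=-157663328*sqrt(2) /403-44342811*sqrt(5) /16120000+ 83758643 /7254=-541734.09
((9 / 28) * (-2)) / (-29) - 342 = -138843 / 406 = -341.98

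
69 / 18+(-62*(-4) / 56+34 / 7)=13.12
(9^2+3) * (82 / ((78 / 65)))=5740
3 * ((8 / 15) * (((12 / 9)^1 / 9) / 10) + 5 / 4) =10189 / 2700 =3.77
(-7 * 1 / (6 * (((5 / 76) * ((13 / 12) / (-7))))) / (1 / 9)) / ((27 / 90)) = 44688 / 13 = 3437.54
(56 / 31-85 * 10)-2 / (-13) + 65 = -315565 / 403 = -783.04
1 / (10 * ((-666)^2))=1 / 4435560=0.00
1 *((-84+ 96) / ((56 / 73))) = 15.64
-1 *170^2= -28900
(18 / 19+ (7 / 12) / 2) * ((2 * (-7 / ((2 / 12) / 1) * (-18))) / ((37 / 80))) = 2847600 / 703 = 4050.64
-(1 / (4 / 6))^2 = -9 / 4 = -2.25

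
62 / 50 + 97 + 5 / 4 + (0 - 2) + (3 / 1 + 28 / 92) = 231827 / 2300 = 100.79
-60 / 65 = -12 / 13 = -0.92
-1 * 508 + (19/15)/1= -7601/15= -506.73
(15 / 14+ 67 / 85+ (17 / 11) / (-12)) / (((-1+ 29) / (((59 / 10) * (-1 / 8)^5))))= -8020637 / 720607641600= -0.00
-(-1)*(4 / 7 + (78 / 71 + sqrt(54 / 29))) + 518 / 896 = 3.61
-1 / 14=-0.07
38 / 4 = 19 / 2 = 9.50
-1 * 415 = -415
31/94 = 0.33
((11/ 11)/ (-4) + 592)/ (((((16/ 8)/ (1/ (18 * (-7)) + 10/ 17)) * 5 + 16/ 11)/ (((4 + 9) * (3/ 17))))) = 114745059/ 1579504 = 72.65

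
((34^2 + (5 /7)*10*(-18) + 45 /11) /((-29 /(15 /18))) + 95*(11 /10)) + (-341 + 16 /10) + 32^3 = 1088703347 /33495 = 32503.46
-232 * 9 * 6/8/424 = -783/212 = -3.69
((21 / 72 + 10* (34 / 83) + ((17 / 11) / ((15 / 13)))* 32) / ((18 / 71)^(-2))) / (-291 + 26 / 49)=-6848592849 / 655064288890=-0.01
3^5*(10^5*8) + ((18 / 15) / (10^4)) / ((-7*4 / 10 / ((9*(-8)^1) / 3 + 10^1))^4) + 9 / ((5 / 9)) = 7776000651 / 40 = 194400016.28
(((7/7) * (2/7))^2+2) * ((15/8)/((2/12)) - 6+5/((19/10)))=30549/1862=16.41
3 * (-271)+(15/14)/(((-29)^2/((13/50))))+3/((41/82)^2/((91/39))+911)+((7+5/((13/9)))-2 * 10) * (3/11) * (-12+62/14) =-340741511529213/429524115020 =-793.30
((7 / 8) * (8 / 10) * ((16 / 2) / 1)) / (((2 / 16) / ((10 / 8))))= 56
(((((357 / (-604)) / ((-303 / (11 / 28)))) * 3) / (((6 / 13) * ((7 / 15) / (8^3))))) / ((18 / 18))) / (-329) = -583440 / 35123053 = -0.02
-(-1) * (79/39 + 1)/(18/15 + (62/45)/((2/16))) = 177/715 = 0.25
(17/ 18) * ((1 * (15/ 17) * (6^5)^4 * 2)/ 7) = 6093597400104960/ 7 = 870513914300708.57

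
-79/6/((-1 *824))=0.02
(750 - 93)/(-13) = -657/13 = -50.54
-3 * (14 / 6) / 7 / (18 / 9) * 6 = -3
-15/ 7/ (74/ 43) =-645/ 518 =-1.25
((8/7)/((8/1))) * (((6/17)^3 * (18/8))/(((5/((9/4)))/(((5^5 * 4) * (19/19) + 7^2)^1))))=27444663/343910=79.80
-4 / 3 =-1.33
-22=-22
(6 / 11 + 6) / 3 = 24 / 11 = 2.18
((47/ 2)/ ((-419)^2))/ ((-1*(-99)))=47/ 34761078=0.00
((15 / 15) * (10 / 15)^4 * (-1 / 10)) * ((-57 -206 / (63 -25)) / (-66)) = -4744 / 253935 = -0.02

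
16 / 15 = 1.07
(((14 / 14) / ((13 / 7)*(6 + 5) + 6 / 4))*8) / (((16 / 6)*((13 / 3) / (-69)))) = -8694 / 3991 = -2.18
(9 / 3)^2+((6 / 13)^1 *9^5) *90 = 2452813.62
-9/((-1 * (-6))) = -1.50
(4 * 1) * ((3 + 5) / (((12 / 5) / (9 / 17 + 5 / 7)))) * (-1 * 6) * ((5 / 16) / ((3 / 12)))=-14800 / 119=-124.37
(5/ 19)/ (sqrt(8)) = 5 * sqrt(2)/ 76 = 0.09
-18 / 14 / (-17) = 9 / 119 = 0.08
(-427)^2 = 182329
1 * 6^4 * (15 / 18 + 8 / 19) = 30888 / 19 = 1625.68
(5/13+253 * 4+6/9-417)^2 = 355277.13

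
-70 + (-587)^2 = 344499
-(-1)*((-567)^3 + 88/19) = -3463400909/19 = -182284258.37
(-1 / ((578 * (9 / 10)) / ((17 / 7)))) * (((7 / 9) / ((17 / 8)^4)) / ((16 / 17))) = -0.00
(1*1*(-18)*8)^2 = 20736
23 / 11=2.09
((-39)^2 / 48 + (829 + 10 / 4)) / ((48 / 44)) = 151921 / 192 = 791.26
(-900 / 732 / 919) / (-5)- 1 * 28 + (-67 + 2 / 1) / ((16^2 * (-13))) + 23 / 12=-1122121483 / 43053312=-26.06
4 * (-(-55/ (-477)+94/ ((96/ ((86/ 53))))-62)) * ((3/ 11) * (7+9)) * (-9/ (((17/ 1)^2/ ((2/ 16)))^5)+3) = 15199699617723512911781/ 4814128922467397632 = 3157.31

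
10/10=1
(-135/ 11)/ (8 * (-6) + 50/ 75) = 405/ 1562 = 0.26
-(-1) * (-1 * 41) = -41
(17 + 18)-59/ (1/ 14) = -791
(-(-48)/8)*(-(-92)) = 552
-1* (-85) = 85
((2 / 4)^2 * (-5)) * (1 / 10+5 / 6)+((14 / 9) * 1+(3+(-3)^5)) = -4313 / 18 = -239.61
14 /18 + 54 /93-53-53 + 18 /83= -2418163 /23157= -104.42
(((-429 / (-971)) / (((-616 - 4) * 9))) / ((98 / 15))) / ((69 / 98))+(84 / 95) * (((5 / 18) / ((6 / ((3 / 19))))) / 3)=19230175 / 8997429708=0.00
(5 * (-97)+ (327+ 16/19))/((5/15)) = -8958/19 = -471.47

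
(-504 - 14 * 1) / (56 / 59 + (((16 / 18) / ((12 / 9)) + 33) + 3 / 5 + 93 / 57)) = -8710170 / 619589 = -14.06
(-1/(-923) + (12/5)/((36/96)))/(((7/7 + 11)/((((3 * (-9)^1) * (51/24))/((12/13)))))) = -1506591/45440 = -33.16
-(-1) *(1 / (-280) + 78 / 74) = 1.05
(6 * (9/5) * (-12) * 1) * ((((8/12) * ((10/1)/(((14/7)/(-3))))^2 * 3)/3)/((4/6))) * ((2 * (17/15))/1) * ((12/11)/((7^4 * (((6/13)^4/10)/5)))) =-873966600/26411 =-33091.01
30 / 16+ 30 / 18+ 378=9157 / 24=381.54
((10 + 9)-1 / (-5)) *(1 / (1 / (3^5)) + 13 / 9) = 4693.33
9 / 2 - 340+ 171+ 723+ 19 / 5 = 5623 / 10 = 562.30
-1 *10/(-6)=5/3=1.67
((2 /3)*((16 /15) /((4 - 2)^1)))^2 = 256 /2025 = 0.13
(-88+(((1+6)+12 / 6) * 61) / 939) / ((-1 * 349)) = 27361 / 109237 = 0.25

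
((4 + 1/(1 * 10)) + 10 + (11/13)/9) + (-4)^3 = -58273/1170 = -49.81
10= 10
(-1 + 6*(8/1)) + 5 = 52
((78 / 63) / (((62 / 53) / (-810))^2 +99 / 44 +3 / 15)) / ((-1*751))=-15972535800 / 23737020675193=-0.00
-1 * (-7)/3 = 7/3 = 2.33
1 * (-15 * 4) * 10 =-600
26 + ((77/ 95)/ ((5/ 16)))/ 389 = 4805382/ 184775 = 26.01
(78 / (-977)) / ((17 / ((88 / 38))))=-3432 / 315571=-0.01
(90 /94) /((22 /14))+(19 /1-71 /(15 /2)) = 10.14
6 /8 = 0.75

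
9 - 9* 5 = -36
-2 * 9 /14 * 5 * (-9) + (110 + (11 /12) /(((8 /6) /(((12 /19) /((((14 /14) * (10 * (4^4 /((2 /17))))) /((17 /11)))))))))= 167.86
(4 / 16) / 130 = 1 / 520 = 0.00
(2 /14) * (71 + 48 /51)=1223 /119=10.28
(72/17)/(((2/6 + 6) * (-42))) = -36/2261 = -0.02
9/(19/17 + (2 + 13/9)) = 1377/698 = 1.97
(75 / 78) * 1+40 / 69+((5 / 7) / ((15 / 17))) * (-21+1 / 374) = -355857 / 23023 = -15.46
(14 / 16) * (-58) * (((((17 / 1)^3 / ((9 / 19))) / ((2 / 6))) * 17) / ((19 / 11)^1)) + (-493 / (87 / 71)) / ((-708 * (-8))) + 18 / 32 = -264087380137 / 16992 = -15541865.59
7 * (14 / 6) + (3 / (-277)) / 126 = 190021 / 11634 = 16.33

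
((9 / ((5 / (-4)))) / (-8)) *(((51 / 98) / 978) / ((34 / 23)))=207 / 638960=0.00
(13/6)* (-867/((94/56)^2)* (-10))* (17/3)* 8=2002931840/6627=302238.09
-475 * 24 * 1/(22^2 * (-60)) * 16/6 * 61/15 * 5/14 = 11590/7623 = 1.52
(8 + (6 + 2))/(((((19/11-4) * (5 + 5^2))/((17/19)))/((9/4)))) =-1122/2375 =-0.47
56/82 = 28/41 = 0.68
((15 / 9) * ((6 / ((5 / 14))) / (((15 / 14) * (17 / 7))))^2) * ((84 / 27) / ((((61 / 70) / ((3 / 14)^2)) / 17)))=15059072 / 77775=193.62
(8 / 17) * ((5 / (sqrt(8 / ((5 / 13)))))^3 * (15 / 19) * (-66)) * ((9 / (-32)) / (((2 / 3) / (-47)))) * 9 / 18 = -392596875 * sqrt(130) / 13974272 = -320.32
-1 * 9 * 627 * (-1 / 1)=5643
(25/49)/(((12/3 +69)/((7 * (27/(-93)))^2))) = 2025/70153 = 0.03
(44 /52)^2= 121 /169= 0.72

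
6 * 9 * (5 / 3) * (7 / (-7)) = -90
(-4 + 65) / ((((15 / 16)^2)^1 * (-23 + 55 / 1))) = 488 / 225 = 2.17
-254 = -254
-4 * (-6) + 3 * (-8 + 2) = 6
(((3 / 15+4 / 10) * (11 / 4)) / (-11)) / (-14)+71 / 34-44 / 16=-3099 / 4760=-0.65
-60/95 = -12/19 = -0.63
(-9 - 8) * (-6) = 102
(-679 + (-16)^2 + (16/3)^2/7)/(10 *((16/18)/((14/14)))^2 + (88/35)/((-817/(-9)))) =-970338645/18364952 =-52.84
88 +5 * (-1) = 83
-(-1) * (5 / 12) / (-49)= -5 / 588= -0.01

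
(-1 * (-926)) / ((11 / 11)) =926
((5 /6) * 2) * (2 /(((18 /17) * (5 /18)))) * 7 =238 /3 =79.33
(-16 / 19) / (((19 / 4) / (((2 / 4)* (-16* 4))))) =2048 / 361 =5.67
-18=-18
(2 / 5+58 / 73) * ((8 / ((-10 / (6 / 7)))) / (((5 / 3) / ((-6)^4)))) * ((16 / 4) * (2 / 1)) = -325472256 / 63875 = -5095.46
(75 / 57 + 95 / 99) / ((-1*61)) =-4280 / 114741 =-0.04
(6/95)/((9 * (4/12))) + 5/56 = 587/5320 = 0.11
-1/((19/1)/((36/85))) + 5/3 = 7967/4845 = 1.64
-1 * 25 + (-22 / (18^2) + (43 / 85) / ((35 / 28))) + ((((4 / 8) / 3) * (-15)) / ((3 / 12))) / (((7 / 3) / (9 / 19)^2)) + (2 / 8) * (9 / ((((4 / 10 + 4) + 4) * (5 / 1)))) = -17795940313 / 695935800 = -25.57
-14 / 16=-0.88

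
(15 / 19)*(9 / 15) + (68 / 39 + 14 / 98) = 12242 / 5187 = 2.36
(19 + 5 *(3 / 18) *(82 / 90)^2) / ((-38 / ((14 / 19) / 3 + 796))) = -1085882743 / 2631690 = -412.62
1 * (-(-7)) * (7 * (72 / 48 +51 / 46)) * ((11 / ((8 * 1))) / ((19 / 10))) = 40425 / 437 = 92.51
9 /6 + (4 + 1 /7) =5.64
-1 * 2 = -2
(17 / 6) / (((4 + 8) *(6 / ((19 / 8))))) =323 / 3456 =0.09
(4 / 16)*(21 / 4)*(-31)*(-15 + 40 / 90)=28427 / 48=592.23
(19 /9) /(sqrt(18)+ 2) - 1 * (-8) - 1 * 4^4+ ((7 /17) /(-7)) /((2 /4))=-266057 /1071+ 19 * sqrt(2) /42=-247.78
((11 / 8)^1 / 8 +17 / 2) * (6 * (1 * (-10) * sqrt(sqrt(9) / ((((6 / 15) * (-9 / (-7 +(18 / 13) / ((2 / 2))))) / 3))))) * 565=-4703625 * sqrt(9490) / 416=-1101469.47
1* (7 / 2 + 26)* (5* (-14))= -2065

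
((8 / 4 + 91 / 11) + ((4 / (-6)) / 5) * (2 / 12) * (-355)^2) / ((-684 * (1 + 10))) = 138119 / 372438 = 0.37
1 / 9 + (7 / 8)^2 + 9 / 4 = 1801 / 576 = 3.13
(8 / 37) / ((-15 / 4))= -32 / 555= -0.06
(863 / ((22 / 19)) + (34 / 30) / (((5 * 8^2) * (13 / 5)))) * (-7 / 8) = -716222269 / 1098240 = -652.15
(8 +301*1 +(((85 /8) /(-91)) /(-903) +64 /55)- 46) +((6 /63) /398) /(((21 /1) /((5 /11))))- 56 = 208.16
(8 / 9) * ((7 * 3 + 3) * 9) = 192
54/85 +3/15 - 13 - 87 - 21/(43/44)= -440987/3655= -120.65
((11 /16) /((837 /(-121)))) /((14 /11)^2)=-161051 /2624832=-0.06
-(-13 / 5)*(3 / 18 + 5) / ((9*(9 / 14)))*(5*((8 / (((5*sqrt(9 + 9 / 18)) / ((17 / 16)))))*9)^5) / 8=4373.76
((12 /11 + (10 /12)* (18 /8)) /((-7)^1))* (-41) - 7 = 6389 /616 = 10.37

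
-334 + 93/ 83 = -27629/ 83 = -332.88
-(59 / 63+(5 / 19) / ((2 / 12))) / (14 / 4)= -6022 / 8379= -0.72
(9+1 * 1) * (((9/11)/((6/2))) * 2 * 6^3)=12960/11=1178.18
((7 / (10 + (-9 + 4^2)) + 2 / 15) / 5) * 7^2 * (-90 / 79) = -6.09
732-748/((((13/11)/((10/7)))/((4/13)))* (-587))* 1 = 508645292/694421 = 732.47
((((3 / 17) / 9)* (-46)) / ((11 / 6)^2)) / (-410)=0.00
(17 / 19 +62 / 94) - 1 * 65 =-56657 / 893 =-63.45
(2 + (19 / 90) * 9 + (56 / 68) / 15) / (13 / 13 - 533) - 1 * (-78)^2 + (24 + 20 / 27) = -14796002153 / 2441880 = -6059.27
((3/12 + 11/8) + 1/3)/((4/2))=47/48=0.98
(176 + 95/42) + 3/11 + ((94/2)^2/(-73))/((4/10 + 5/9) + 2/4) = 696934709/4418106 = 157.75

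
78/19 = 4.11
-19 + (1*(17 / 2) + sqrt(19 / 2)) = -21 / 2 + sqrt(38) / 2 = -7.42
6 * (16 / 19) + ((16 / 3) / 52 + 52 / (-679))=2555248 / 503139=5.08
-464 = -464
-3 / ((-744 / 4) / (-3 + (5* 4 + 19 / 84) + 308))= 27319 / 5208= 5.25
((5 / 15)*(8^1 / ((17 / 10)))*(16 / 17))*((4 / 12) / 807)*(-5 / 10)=-640 / 2099007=-0.00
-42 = -42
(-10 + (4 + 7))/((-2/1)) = -1/2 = -0.50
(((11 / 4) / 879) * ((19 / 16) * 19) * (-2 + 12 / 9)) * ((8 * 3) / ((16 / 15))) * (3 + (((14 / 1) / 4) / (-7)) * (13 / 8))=-694925 / 300032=-2.32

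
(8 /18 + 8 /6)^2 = 256 /81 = 3.16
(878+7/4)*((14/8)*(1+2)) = 73899/16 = 4618.69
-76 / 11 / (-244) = 0.03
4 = 4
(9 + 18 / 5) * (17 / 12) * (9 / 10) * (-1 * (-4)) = 3213 / 50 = 64.26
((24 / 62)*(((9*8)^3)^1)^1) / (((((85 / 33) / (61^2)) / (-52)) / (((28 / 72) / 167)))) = -11121957310464 / 440045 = -25274590.80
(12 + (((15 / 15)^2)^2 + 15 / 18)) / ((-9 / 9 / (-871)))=72293 / 6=12048.83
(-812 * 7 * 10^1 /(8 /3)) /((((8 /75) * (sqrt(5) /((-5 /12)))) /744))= 49557375 * sqrt(5) /4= 27703414.82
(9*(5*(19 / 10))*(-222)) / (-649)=18981 / 649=29.25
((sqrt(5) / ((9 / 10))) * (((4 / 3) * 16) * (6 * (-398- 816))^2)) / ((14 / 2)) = 3772917760 * sqrt(5) / 21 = 401738123.09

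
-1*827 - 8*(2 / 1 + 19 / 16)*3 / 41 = -67967 / 82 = -828.87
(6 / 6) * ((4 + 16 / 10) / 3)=28 / 15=1.87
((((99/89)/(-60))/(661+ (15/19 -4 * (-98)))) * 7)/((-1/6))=4389/5939860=0.00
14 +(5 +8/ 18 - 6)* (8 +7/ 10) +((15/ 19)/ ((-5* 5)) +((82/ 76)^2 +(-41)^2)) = 36633541/ 21660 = 1691.30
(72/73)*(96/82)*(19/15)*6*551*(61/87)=50736384/14965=3390.34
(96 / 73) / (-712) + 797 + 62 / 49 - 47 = 239166976 / 318353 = 751.26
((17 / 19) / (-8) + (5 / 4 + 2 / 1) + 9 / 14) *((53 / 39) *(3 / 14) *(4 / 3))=71073 / 48412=1.47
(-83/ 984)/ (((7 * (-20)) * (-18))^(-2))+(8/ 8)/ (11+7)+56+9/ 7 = -2766890575/ 5166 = -535596.32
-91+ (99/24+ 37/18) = -6107/72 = -84.82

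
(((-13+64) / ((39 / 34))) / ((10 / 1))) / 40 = 289 / 2600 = 0.11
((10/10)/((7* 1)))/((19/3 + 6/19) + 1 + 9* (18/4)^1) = 0.00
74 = 74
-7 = -7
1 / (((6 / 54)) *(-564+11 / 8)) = -72 / 4501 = -0.02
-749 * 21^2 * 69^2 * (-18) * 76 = 2151318371832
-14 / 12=-7 / 6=-1.17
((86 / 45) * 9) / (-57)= -0.30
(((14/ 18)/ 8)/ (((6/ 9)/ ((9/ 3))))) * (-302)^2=159607/ 4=39901.75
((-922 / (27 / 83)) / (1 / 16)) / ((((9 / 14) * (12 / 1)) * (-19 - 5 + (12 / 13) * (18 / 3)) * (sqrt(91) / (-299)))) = -11440637 * sqrt(91) / 10935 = -9980.50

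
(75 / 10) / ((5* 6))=1 / 4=0.25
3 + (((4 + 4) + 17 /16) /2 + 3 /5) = 1301 /160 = 8.13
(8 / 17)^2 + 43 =12491 / 289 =43.22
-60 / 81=-20 / 27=-0.74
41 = 41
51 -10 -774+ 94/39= -28493/39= -730.59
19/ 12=1.58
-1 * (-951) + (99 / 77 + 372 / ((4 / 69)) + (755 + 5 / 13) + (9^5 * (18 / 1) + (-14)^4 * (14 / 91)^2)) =1268076539 / 1183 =1071915.92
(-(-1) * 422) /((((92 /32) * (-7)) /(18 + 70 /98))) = -442256 /1127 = -392.42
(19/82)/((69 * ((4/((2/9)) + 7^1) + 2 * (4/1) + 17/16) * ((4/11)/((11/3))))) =4598/4625415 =0.00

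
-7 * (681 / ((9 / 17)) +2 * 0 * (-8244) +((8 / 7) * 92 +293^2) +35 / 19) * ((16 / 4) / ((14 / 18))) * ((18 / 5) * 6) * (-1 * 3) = 27068011056 / 133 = 203518880.12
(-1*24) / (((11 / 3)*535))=-72 / 5885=-0.01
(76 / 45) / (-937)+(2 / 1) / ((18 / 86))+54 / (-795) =7066136 / 744915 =9.49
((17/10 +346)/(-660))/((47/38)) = -22021/51700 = -0.43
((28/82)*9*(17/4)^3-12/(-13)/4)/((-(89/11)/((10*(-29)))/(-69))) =-443266652565/758992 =-584020.19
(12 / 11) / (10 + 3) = 12 / 143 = 0.08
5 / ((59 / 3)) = 15 / 59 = 0.25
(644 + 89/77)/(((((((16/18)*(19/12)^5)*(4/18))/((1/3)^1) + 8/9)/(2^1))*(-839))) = -41719142016/184076364241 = -0.23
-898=-898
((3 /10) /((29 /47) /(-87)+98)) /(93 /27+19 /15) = 3807 /5858408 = 0.00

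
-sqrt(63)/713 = -0.01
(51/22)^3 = 132651/10648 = 12.46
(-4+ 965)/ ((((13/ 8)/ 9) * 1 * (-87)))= -23064/ 377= -61.18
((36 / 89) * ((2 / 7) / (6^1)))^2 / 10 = 72 / 1940645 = 0.00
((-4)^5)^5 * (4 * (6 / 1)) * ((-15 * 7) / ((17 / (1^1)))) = 2837267765243412480 / 17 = 166898103837847792.94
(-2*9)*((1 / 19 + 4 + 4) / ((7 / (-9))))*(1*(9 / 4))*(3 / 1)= 334611 / 266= 1257.94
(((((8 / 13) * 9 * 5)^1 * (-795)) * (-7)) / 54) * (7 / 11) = 259700 / 143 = 1816.08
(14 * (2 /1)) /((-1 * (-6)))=14 /3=4.67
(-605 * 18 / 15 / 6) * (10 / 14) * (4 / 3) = -2420 / 21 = -115.24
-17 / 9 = -1.89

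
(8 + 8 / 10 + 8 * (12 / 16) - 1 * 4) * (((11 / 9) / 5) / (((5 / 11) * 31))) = 726 / 3875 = 0.19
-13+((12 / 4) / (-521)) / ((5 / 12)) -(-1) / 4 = -132999 / 10420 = -12.76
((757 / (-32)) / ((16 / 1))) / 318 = -757 / 162816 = -0.00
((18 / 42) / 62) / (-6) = -1 / 868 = -0.00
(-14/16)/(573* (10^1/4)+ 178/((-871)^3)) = -4625434177/7572496522636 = -0.00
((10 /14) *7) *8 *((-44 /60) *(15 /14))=-220 /7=-31.43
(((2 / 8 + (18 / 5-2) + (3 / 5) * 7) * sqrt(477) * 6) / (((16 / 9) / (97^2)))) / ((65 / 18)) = 829958481 * sqrt(53) / 5200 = 1161959.41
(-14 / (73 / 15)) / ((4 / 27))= -2835 / 146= -19.42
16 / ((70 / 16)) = 128 / 35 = 3.66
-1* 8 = -8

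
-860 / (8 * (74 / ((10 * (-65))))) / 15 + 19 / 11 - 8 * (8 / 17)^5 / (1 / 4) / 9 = 671915881589 / 10401872382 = 64.60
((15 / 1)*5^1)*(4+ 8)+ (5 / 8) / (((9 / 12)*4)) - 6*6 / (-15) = 108313 / 120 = 902.61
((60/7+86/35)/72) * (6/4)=193/840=0.23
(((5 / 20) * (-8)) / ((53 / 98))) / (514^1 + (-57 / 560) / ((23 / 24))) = -0.01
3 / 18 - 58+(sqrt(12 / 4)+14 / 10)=-1693 / 30+sqrt(3)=-54.70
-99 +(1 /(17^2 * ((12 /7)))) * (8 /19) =-1630813 /16473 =-99.00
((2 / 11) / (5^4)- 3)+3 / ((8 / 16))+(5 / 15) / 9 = 563804 / 185625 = 3.04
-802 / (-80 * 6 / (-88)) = -4411 / 30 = -147.03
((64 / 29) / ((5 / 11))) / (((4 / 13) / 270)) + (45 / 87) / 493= 60911151 / 14297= 4260.41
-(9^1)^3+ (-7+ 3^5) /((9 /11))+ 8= -3893 /9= -432.56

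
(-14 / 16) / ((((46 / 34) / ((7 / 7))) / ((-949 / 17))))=6643 / 184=36.10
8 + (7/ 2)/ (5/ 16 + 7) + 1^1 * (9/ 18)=2101/ 234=8.98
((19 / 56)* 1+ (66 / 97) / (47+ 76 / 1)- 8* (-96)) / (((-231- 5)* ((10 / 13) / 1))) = -2224554943 / 525600320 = -4.23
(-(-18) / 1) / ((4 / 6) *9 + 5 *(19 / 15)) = 54 / 37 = 1.46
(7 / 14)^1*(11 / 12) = 11 / 24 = 0.46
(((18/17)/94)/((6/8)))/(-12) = -1/799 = -0.00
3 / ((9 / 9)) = 3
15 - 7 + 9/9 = 9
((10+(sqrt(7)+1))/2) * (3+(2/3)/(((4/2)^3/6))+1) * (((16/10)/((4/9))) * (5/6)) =27 * sqrt(7)/4+297/4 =92.11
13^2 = 169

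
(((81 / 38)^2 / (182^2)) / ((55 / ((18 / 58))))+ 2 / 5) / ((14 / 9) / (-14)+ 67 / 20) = 274646454993 / 2223869075428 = 0.12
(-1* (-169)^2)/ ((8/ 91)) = -324881.38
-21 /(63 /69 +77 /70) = -4830 /463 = -10.43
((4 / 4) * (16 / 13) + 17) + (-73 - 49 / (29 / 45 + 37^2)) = -43912073 / 801242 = -54.81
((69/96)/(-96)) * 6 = -23/512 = -0.04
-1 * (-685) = 685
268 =268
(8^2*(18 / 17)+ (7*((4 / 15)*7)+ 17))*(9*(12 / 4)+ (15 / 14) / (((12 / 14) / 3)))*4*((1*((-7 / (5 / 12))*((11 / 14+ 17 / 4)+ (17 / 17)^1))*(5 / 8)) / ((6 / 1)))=-172857763 / 1360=-127101.30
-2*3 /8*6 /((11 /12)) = -54 /11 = -4.91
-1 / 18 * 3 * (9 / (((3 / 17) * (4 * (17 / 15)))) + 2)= -53 / 24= -2.21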